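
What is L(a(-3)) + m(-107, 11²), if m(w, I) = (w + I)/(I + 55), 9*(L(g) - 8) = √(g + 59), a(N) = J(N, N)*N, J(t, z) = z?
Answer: 711/88 + 2*√17/9 ≈ 8.9958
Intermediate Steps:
a(N) = N² (a(N) = N*N = N²)
L(g) = 8 + √(59 + g)/9 (L(g) = 8 + √(g + 59)/9 = 8 + √(59 + g)/9)
m(w, I) = (I + w)/(55 + I)
L(a(-3)) + m(-107, 11²) = (8 + √(59 + (-3)²)/9) + (11² - 107)/(55 + 11²) = (8 + √(59 + 9)/9) + (121 - 107)/(55 + 121) = (8 + √68/9) + 14/176 = (8 + (2*√17)/9) + (1/176)*14 = (8 + 2*√17/9) + 7/88 = 711/88 + 2*√17/9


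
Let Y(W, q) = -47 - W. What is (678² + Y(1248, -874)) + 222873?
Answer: 681262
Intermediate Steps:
(678² + Y(1248, -874)) + 222873 = (678² + (-47 - 1*1248)) + 222873 = (459684 + (-47 - 1248)) + 222873 = (459684 - 1295) + 222873 = 458389 + 222873 = 681262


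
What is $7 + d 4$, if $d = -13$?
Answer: $-45$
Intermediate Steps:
$7 + d 4 = 7 - 52 = -45$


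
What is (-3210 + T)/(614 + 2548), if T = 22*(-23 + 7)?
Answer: -1781/1581 ≈ -1.1265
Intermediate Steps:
T = -352 (T = 22*(-16) = -352)
(-3210 + T)/(614 + 2548) = (-3210 - 352)/(614 + 2548) = -3562/3162 = -3562*1/3162 = -1781/1581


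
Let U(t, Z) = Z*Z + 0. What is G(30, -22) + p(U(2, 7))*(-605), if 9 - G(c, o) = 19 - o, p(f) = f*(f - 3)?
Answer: -1363702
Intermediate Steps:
U(t, Z) = Z² (U(t, Z) = Z² + 0 = Z²)
p(f) = f*(-3 + f)
G(c, o) = -10 + o (G(c, o) = 9 - (19 - o) = 9 + (-19 + o) = -10 + o)
G(30, -22) + p(U(2, 7))*(-605) = (-10 - 22) + (7²*(-3 + 7²))*(-605) = -32 + (49*(-3 + 49))*(-605) = -32 + (49*46)*(-605) = -32 + 2254*(-605) = -32 - 1363670 = -1363702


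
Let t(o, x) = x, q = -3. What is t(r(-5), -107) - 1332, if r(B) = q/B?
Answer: -1439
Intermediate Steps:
r(B) = -3/B
t(r(-5), -107) - 1332 = -107 - 1332 = -1439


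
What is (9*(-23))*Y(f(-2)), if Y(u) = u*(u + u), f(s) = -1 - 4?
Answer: -10350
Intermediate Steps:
f(s) = -5
Y(u) = 2*u² (Y(u) = u*(2*u) = 2*u²)
(9*(-23))*Y(f(-2)) = (9*(-23))*(2*(-5)²) = -414*25 = -207*50 = -10350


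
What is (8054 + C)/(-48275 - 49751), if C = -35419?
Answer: 27365/98026 ≈ 0.27916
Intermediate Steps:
(8054 + C)/(-48275 - 49751) = (8054 - 35419)/(-48275 - 49751) = -27365/(-98026) = -27365*(-1/98026) = 27365/98026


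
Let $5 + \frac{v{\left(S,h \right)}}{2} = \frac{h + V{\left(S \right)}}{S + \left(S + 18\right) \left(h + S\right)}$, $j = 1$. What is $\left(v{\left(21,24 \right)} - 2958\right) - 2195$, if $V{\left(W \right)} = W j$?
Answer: $- \frac{1528233}{296} \approx -5163.0$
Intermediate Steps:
$V{\left(W \right)} = W$ ($V{\left(W \right)} = W 1 = W$)
$v{\left(S,h \right)} = -10 + \frac{2 \left(S + h\right)}{S + \left(18 + S\right) \left(S + h\right)}$ ($v{\left(S,h \right)} = -10 + 2 \frac{h + S}{S + \left(S + 18\right) \left(h + S\right)} = -10 + 2 \frac{S + h}{S + \left(18 + S\right) \left(S + h\right)} = -10 + \frac{2 \left(S + h\right)}{S + \left(18 + S\right) \left(S + h\right)}$)
$\left(v{\left(21,24 \right)} - 2958\right) - 2195 = \left(\frac{2 \left(\left(-94\right) 21 - 2136 - 5 \cdot 21^{2} - 105 \cdot 24\right)}{21^{2} + 18 \cdot 24 + 19 \cdot 21 + 21 \cdot 24} - 2958\right) - 2195 = \left(\frac{2 \left(-1974 - 2136 - 2205 - 2520\right)}{441 + 432 + 399 + 504} - 2958\right) - 2195 = \left(\frac{2 \left(-1974 - 2136 - 2205 - 2520\right)}{1776} - 2958\right) - 2195 = \left(2 \cdot \frac{1}{1776} \left(-8835\right) - 2958\right) - 2195 = \left(- \frac{2945}{296} - 2958\right) - 2195 = - \frac{878513}{296} - 2195 = - \frac{1528233}{296}$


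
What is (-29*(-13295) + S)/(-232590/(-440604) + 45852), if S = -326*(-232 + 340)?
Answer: 25727381598/3367134533 ≈ 7.6407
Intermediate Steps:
S = -35208 (S = -326*108 = -35208)
(-29*(-13295) + S)/(-232590/(-440604) + 45852) = (-29*(-13295) - 35208)/(-232590/(-440604) + 45852) = (385555 - 35208)/(-232590*(-1/440604) + 45852) = 350347/(38765/73434 + 45852) = 350347/(3367134533/73434) = 350347*(73434/3367134533) = 25727381598/3367134533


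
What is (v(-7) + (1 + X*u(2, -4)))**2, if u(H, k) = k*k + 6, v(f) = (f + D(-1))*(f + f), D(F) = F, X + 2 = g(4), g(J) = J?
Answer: 24649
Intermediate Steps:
X = 2 (X = -2 + 4 = 2)
v(f) = 2*f*(-1 + f) (v(f) = (f - 1)*(f + f) = (-1 + f)*(2*f) = 2*f*(-1 + f))
u(H, k) = 6 + k**2 (u(H, k) = k**2 + 6 = 6 + k**2)
(v(-7) + (1 + X*u(2, -4)))**2 = (2*(-7)*(-1 - 7) + (1 + 2*(6 + (-4)**2)))**2 = (2*(-7)*(-8) + (1 + 2*(6 + 16)))**2 = (112 + (1 + 2*22))**2 = (112 + (1 + 44))**2 = (112 + 45)**2 = 157**2 = 24649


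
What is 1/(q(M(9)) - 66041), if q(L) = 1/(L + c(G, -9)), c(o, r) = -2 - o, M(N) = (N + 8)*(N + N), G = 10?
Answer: -294/19416053 ≈ -1.5142e-5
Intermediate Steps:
M(N) = 2*N*(8 + N) (M(N) = (8 + N)*(2*N) = 2*N*(8 + N))
q(L) = 1/(-12 + L) (q(L) = 1/(L + (-2 - 1*10)) = 1/(L + (-2 - 10)) = 1/(L - 12) = 1/(-12 + L))
1/(q(M(9)) - 66041) = 1/(1/(-12 + 2*9*(8 + 9)) - 66041) = 1/(1/(-12 + 2*9*17) - 66041) = 1/(1/(-12 + 306) - 66041) = 1/(1/294 - 66041) = 1/(-19416053/294) = -294/19416053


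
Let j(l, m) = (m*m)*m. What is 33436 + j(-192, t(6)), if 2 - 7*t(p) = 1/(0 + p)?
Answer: 2477207699/74088 ≈ 33436.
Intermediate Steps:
t(p) = 2/7 - 1/(7*p) (t(p) = 2/7 - 1/(7*(0 + p)) = 2/7 - 1/(7*p))
j(l, m) = m**3 (j(l, m) = m**2*m = m**3)
33436 + j(-192, t(6)) = 33436 + ((1/7)*(-1 + 2*6)/6)**3 = 33436 + ((1/7)*(1/6)*(-1 + 12))**3 = 33436 + ((1/7)*(1/6)*11)**3 = 33436 + (11/42)**3 = 33436 + 1331/74088 = 2477207699/74088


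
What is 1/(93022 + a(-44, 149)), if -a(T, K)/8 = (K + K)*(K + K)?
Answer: -1/617410 ≈ -1.6197e-6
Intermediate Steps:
a(T, K) = -32*K² (a(T, K) = -8*(K + K)*(K + K) = -8*2*K*2*K = -32*K²)
1/(93022 + a(-44, 149)) = 1/(93022 - 32*149²) = 1/(93022 - 32*22201) = 1/(93022 - 710432) = 1/(-617410) = -1/617410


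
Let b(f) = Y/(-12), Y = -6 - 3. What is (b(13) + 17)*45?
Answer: 3195/4 ≈ 798.75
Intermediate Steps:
Y = -9
b(f) = ¾ (b(f) = -9/(-12) = -9*(-1/12) = ¾)
(b(13) + 17)*45 = (¾ + 17)*45 = (71/4)*45 = 3195/4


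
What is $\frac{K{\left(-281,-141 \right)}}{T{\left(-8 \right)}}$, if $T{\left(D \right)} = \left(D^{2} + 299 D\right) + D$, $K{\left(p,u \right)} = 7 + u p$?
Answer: $- \frac{9907}{584} \approx -16.964$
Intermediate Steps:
$K{\left(p,u \right)} = 7 + p u$
$T{\left(D \right)} = D^{2} + 300 D$
$\frac{K{\left(-281,-141 \right)}}{T{\left(-8 \right)}} = \frac{7 - -39621}{\left(-8\right) \left(300 - 8\right)} = \frac{7 + 39621}{\left(-8\right) 292} = \frac{39628}{-2336} = 39628 \left(- \frac{1}{2336}\right) = - \frac{9907}{584}$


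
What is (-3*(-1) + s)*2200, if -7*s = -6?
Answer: 59400/7 ≈ 8485.7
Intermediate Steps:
s = 6/7 (s = -1/7*(-6) = 6/7 ≈ 0.85714)
(-3*(-1) + s)*2200 = (-3*(-1) + 6/7)*2200 = (3 + 6/7)*2200 = (27/7)*2200 = 59400/7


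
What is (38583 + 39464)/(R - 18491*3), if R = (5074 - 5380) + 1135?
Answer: -78047/54644 ≈ -1.4283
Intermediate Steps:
R = 829 (R = -306 + 1135 = 829)
(38583 + 39464)/(R - 18491*3) = (38583 + 39464)/(829 - 18491*3) = 78047/(829 - 55473) = 78047/(-54644) = 78047*(-1/54644) = -78047/54644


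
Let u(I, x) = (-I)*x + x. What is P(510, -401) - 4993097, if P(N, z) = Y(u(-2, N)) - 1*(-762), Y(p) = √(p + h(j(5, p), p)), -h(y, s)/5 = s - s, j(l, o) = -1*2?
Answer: -4992335 + 3*√170 ≈ -4.9923e+6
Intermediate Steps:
j(l, o) = -2
h(y, s) = 0 (h(y, s) = -5*(s - s) = -5*0 = 0)
u(I, x) = x - I*x (u(I, x) = -I*x + x = x - I*x)
Y(p) = √p (Y(p) = √(p + 0) = √p)
P(N, z) = 762 + √3*√N (P(N, z) = √(N*(1 - 1*(-2))) - 1*(-762) = √(N*(1 + 2)) + 762 = √(N*3) + 762 = √(3*N) + 762 = √3*√N + 762 = 762 + √3*√N)
P(510, -401) - 4993097 = (762 + √3*√510) - 4993097 = (762 + 3*√170) - 4993097 = -4992335 + 3*√170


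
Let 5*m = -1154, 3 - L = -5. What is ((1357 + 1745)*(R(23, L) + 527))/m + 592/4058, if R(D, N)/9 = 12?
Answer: -9991487533/1170733 ≈ -8534.4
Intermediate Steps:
L = 8 (L = 3 - 1*(-5) = 3 + 5 = 8)
m = -1154/5 (m = (1/5)*(-1154) = -1154/5 ≈ -230.80)
R(D, N) = 108 (R(D, N) = 9*12 = 108)
((1357 + 1745)*(R(23, L) + 527))/m + 592/4058 = ((1357 + 1745)*(108 + 527))/(-1154/5) + 592/4058 = (3102*635)*(-5/1154) + 592*(1/4058) = 1969770*(-5/1154) + 296/2029 = -4924425/577 + 296/2029 = -9991487533/1170733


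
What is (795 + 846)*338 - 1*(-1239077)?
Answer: 1793735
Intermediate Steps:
(795 + 846)*338 - 1*(-1239077) = 1641*338 + 1239077 = 554658 + 1239077 = 1793735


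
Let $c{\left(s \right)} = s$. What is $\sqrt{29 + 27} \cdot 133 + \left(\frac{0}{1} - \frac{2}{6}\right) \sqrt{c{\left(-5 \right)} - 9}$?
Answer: $\frac{\sqrt{14} \left(798 - i\right)}{3} \approx 995.28 - 1.2472 i$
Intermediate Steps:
$\sqrt{29 + 27} \cdot 133 + \left(\frac{0}{1} - \frac{2}{6}\right) \sqrt{c{\left(-5 \right)} - 9} = \sqrt{29 + 27} \cdot 133 + \left(\frac{0}{1} - \frac{2}{6}\right) \sqrt{-5 - 9} = \sqrt{56} \cdot 133 + \left(0 \cdot 1 - \frac{1}{3}\right) \sqrt{-14} = 2 \sqrt{14} \cdot 133 + \left(0 - \frac{1}{3}\right) i \sqrt{14} = 266 \sqrt{14} - \frac{i \sqrt{14}}{3}$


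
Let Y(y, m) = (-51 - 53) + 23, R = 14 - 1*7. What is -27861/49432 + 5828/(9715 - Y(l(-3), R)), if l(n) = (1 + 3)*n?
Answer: 3305/105544 ≈ 0.031314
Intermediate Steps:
l(n) = 4*n
R = 7 (R = 14 - 7 = 7)
Y(y, m) = -81 (Y(y, m) = -104 + 23 = -81)
-27861/49432 + 5828/(9715 - Y(l(-3), R)) = -27861/49432 + 5828/(9715 - 1*(-81)) = -27861*1/49432 + 5828/(9715 + 81) = -753/1336 + 5828/9796 = -753/1336 + 5828*(1/9796) = -753/1336 + 47/79 = 3305/105544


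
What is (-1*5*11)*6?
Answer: -330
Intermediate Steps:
(-1*5*11)*6 = -5*11*6 = -55*6 = -330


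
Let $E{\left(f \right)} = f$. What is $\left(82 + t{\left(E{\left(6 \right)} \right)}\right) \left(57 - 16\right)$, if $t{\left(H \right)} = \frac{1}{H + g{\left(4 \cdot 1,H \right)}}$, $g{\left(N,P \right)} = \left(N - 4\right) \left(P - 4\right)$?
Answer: $\frac{20213}{6} \approx 3368.8$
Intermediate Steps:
$g{\left(N,P \right)} = \left(-4 + N\right) \left(-4 + P\right)$
$t{\left(H \right)} = \frac{1}{H}$ ($t{\left(H \right)} = \frac{1}{H - \left(-16 + 4 H - 4 \cdot 1 H + 4 \cdot 4 \cdot 1\right)} = \frac{1}{H + \left(16 - 16 - 4 H + 4 H\right)} = \frac{1}{H + 0} = \frac{1}{H}$)
$\left(82 + t{\left(E{\left(6 \right)} \right)}\right) \left(57 - 16\right) = \left(82 + \frac{1}{6}\right) \left(57 - 16\right) = \frac{493}{6} \cdot 41 = \frac{20213}{6}$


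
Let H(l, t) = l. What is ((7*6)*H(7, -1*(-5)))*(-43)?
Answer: -12642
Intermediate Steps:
((7*6)*H(7, -1*(-5)))*(-43) = ((7*6)*7)*(-43) = (42*7)*(-43) = 294*(-43) = -12642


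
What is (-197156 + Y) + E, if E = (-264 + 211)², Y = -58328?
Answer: -252675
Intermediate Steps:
E = 2809 (E = (-53)² = 2809)
(-197156 + Y) + E = (-197156 - 58328) + 2809 = -255484 + 2809 = -252675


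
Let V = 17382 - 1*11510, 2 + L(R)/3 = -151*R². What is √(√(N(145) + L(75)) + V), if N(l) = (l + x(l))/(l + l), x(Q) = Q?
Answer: √(5872 + I*√2548130) ≈ 77.321 + 10.322*I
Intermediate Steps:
L(R) = -6 - 453*R² (L(R) = -6 + 3*(-151*R²) = -6 - 453*R²)
V = 5872 (V = 17382 - 11510 = 5872)
N(l) = 1 (N(l) = (l + l)/(l + l) = (2*l)/((2*l)) = (2*l)*(1/(2*l)) = 1)
√(√(N(145) + L(75)) + V) = √(√(1 + (-6 - 453*75²)) + 5872) = √(√(1 + (-6 - 453*5625)) + 5872) = √(√(1 + (-6 - 2548125)) + 5872) = √(√(1 - 2548131) + 5872) = √(√(-2548130) + 5872) = √(I*√2548130 + 5872) = √(5872 + I*√2548130)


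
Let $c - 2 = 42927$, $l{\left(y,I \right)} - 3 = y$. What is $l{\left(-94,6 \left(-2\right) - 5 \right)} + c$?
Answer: $42838$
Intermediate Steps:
$l{\left(y,I \right)} = 3 + y$
$c = 42929$ ($c = 2 + 42927 = 42929$)
$l{\left(-94,6 \left(-2\right) - 5 \right)} + c = \left(3 - 94\right) + 42929 = -91 + 42929 = 42838$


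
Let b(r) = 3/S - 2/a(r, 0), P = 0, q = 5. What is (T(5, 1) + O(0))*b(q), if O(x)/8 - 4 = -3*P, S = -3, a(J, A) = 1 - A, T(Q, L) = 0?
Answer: -96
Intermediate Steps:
b(r) = -3 (b(r) = 3/(-3) - 2/(1 - 1*0) = 3*(-⅓) - 2/(1 + 0) = -1 - 2/1 = -1 - 2*1 = -1 - 2 = -3)
O(x) = 32 (O(x) = 32 + 8*(-3*0) = 32 + 8*0 = 32 + 0 = 32)
(T(5, 1) + O(0))*b(q) = (0 + 32)*(-3) = 32*(-3) = -96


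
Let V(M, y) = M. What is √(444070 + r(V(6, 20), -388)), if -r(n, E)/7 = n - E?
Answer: 4*√27582 ≈ 664.31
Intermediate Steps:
r(n, E) = -7*n + 7*E (r(n, E) = -7*(n - E) = -7*n + 7*E)
√(444070 + r(V(6, 20), -388)) = √(444070 + (-7*6 + 7*(-388))) = √(444070 + (-42 - 2716)) = √(444070 - 2758) = √441312 = 4*√27582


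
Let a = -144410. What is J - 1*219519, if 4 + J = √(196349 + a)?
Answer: -219523 + 3*√5771 ≈ -2.1930e+5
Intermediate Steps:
J = -4 + 3*√5771 (J = -4 + √(196349 - 144410) = -4 + √51939 = -4 + 3*√5771 ≈ 223.90)
J - 1*219519 = (-4 + 3*√5771) - 1*219519 = (-4 + 3*√5771) - 219519 = -219523 + 3*√5771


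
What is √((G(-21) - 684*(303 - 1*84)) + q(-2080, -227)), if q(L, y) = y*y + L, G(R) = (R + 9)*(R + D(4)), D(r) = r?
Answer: 3*I*√11127 ≈ 316.45*I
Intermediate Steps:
G(R) = (4 + R)*(9 + R) (G(R) = (R + 9)*(R + 4) = (9 + R)*(4 + R) = (4 + R)*(9 + R))
q(L, y) = L + y² (q(L, y) = y² + L = L + y²)
√((G(-21) - 684*(303 - 1*84)) + q(-2080, -227)) = √(((36 + (-21)² + 13*(-21)) - 684*(303 - 1*84)) + (-2080 + (-227)²)) = √(((36 + 441 - 273) - 684*(303 - 84)) + (-2080 + 51529)) = √((204 - 684*219) + 49449) = √((204 - 149796) + 49449) = √(-149592 + 49449) = √(-100143) = 3*I*√11127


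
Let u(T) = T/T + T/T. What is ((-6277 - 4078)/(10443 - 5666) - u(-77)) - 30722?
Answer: -146778903/4777 ≈ -30726.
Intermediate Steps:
u(T) = 2 (u(T) = 1 + 1 = 2)
((-6277 - 4078)/(10443 - 5666) - u(-77)) - 30722 = ((-6277 - 4078)/(10443 - 5666) - 1*2) - 30722 = (-10355/4777 - 2) - 30722 = -19909/4777 - 30722 = -146778903/4777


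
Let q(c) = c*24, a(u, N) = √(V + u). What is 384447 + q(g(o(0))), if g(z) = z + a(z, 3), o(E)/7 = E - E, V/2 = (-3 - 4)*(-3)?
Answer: 384447 + 24*√42 ≈ 3.8460e+5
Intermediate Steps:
V = 42 (V = 2*((-3 - 4)*(-3)) = 2*(-7*(-3)) = 2*21 = 42)
a(u, N) = √(42 + u)
o(E) = 0 (o(E) = 7*(E - E) = 7*0 = 0)
g(z) = z + √(42 + z)
q(c) = 24*c
384447 + q(g(o(0))) = 384447 + 24*(0 + √(42 + 0)) = 384447 + 24*(0 + √42) = 384447 + 24*√42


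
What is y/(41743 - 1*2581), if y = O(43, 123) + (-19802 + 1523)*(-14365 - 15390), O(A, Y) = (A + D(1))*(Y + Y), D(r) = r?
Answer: 181300823/13054 ≈ 13889.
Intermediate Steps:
O(A, Y) = 2*Y*(1 + A) (O(A, Y) = (A + 1)*(Y + Y) = (1 + A)*(2*Y) = 2*Y*(1 + A))
y = 543902469 (y = 2*123*(1 + 43) + (-19802 + 1523)*(-14365 - 15390) = 2*123*44 - 18279*(-29755) = 10824 + 543891645 = 543902469)
y/(41743 - 1*2581) = 543902469/(41743 - 1*2581) = 543902469/(41743 - 2581) = 543902469/39162 = 543902469*(1/39162) = 181300823/13054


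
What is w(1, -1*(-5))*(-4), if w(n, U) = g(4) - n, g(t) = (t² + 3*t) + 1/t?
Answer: -109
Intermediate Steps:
g(t) = 1/t + t² + 3*t
w(n, U) = 113/4 - n (w(n, U) = (1 + 4²*(3 + 4))/4 - n = (1 + 16*7)/4 - n = (1 + 112)/4 - n = (¼)*113 - n = 113/4 - n)
w(1, -1*(-5))*(-4) = (113/4 - 1*1)*(-4) = (113/4 - 1)*(-4) = (109/4)*(-4) = -109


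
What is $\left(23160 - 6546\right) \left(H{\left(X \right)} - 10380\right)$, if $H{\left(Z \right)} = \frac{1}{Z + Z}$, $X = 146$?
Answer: $- \frac{25178176413}{146} \approx -1.7245 \cdot 10^{8}$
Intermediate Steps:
$H{\left(Z \right)} = \frac{1}{2 Z}$
$\left(23160 - 6546\right) \left(H{\left(X \right)} - 10380\right) = \left(23160 - 6546\right) \left(\frac{1}{2 \cdot 146} - 10380\right) = 16614 \left(\frac{1}{2} \cdot \frac{1}{146} - 10380\right) = 16614 \left(\frac{1}{292} - 10380\right) = 16614 \left(- \frac{3030959}{292}\right) = - \frac{25178176413}{146}$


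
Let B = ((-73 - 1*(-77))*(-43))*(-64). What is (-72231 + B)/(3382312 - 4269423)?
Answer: 61223/887111 ≈ 0.069014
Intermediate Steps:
B = 11008 (B = ((-73 + 77)*(-43))*(-64) = (4*(-43))*(-64) = -172*(-64) = 11008)
(-72231 + B)/(3382312 - 4269423) = (-72231 + 11008)/(3382312 - 4269423) = -61223/(-887111) = -61223*(-1/887111) = 61223/887111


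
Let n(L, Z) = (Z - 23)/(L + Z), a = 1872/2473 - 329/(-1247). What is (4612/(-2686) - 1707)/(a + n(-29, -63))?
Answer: -325532660418382/372565362197 ≈ -873.76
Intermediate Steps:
a = 3148001/3083831 (a = 1872*(1/2473) - 329*(-1/1247) = 1872/2473 + 329/1247 = 3148001/3083831 ≈ 1.0208)
n(L, Z) = (-23 + Z)/(L + Z)
(4612/(-2686) - 1707)/(a + n(-29, -63)) = (4612/(-2686) - 1707)/(3148001/3083831 + (-23 - 63)/(-29 - 63)) = (4612*(-1/2686) - 1707)/(3148001/3083831 - 86/(-92)) = (-2306/1343 - 1707)/(3148001/3083831 - 1/92*(-86)) = -2294807/(1343*(3148001/3083831 + 43/46)) = -2294807/(1343*277412779/141856226) = -2294807/1343*141856226/277412779 = -325532660418382/372565362197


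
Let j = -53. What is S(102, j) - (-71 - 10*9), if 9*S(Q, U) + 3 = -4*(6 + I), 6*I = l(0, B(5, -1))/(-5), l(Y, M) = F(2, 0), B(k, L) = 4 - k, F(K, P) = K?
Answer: 21334/135 ≈ 158.03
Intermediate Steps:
l(Y, M) = 2
I = -1/15 (I = (2/(-5))/6 = (2*(-⅕))/6 = (⅙)*(-⅖) = -1/15 ≈ -0.066667)
S(Q, U) = -401/135 (S(Q, U) = -⅓ + (-4*(6 - 1/15))/9 = -⅓ + (-4*89/15)/9 = -⅓ + (⅑)*(-356/15) = -⅓ - 356/135 = -401/135)
S(102, j) - (-71 - 10*9) = -401/135 - (-71 - 10*9) = -401/135 - (-71 - 90) = -401/135 - 1*(-161) = -401/135 + 161 = 21334/135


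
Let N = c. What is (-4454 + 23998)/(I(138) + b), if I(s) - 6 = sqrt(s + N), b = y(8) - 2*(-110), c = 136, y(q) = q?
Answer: 2286648/27241 - 9772*sqrt(274)/27241 ≈ 78.003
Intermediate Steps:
b = 228 (b = 8 - 2*(-110) = 8 + 220 = 228)
N = 136
I(s) = 6 + sqrt(136 + s) (I(s) = 6 + sqrt(s + 136) = 6 + sqrt(136 + s))
(-4454 + 23998)/(I(138) + b) = (-4454 + 23998)/((6 + sqrt(136 + 138)) + 228) = 19544/((6 + sqrt(274)) + 228) = 19544/(234 + sqrt(274))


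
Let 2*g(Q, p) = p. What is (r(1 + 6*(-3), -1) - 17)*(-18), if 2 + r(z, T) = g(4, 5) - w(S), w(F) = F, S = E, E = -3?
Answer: 243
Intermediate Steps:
S = -3
g(Q, p) = p/2
r(z, T) = 7/2 (r(z, T) = -2 + ((½)*5 - 1*(-3)) = -2 + (5/2 + 3) = -2 + 11/2 = 7/2)
(r(1 + 6*(-3), -1) - 17)*(-18) = (7/2 - 17)*(-18) = -27/2*(-18) = 243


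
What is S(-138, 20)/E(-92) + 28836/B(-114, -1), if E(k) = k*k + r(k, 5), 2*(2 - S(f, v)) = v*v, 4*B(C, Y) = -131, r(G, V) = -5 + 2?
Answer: -975951522/1108391 ≈ -880.51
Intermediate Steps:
r(G, V) = -3
B(C, Y) = -131/4 (B(C, Y) = (¼)*(-131) = -131/4)
S(f, v) = 2 - v²/2 (S(f, v) = 2 - v*v/2 = 2 - v²/2)
E(k) = -3 + k² (E(k) = k*k - 3 = k² - 3 = -3 + k²)
S(-138, 20)/E(-92) + 28836/B(-114, -1) = (2 - ½*20²)/(-3 + (-92)²) + 28836/(-131/4) = (2 - ½*400)/(-3 + 8464) + 28836*(-4/131) = (2 - 200)/8461 - 115344/131 = -198*1/8461 - 115344/131 = -198/8461 - 115344/131 = -975951522/1108391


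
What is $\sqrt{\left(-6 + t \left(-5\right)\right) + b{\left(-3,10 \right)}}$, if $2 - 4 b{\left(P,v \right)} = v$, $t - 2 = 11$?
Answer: $i \sqrt{73} \approx 8.544 i$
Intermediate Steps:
$t = 13$ ($t = 2 + 11 = 13$)
$b{\left(P,v \right)} = \frac{1}{2} - \frac{v}{4}$
$\sqrt{\left(-6 + t \left(-5\right)\right) + b{\left(-3,10 \right)}} = \sqrt{\left(-6 + 13 \left(-5\right)\right) + \left(\frac{1}{2} - \frac{5}{2}\right)} = \sqrt{\left(-6 - 65\right) + \left(\frac{1}{2} - \frac{5}{2}\right)} = \sqrt{-71 - 2} = \sqrt{-73} = i \sqrt{73}$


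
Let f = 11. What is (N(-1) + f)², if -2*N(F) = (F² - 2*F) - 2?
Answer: 441/4 ≈ 110.25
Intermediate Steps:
N(F) = 1 + F - F²/2 (N(F) = -((F² - 2*F) - 2)/2 = -(-2 + F² - 2*F)/2 = 1 + F - F²/2)
(N(-1) + f)² = ((1 - 1 - ½*(-1)²) + 11)² = ((1 - 1 - ½*1) + 11)² = ((1 - 1 - ½) + 11)² = (-½ + 11)² = (21/2)² = 441/4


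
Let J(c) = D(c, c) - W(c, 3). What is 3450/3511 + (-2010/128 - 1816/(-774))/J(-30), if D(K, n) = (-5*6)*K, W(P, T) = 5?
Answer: 75315872447/77829600960 ≈ 0.96770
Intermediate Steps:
D(K, n) = -30*K
J(c) = -5 - 30*c (J(c) = -30*c - 1*5 = -30*c - 5 = -5 - 30*c)
3450/3511 + (-2010/128 - 1816/(-774))/J(-30) = 3450/3511 + (-2010/128 - 1816/(-774))/(-5 - 30*(-30)) = 3450*(1/3511) + (-2010*1/128 - 1816*(-1/774))/(-5 + 900) = 3450/3511 + (-1005/64 + 908/387)/895 = 3450/3511 - 330823/24768*1/895 = 3450/3511 - 330823/22167360 = 75315872447/77829600960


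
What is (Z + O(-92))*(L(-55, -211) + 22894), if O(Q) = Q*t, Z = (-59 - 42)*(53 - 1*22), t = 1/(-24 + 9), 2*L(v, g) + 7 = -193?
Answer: -356141054/5 ≈ -7.1228e+7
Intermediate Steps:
L(v, g) = -100 (L(v, g) = -7/2 + (½)*(-193) = -7/2 - 193/2 = -100)
t = -1/15 (t = 1/(-15) = -1/15 ≈ -0.066667)
Z = -3131 (Z = -101*(53 - 22) = -101*31 = -3131)
O(Q) = -Q/15 (O(Q) = Q*(-1/15) = -Q/15)
(Z + O(-92))*(L(-55, -211) + 22894) = (-3131 - 1/15*(-92))*(-100 + 22894) = (-3131 + 92/15)*22794 = -46873/15*22794 = -356141054/5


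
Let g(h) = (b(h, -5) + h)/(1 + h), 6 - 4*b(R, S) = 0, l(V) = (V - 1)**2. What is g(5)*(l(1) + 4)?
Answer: 13/3 ≈ 4.3333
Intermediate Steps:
l(V) = (-1 + V)**2
b(R, S) = 3/2 (b(R, S) = 3/2 - 1/4*0 = 3/2 + 0 = 3/2)
g(h) = (3/2 + h)/(1 + h)
g(5)*(l(1) + 4) = ((3/2 + 5)/(1 + 5))*((-1 + 1)**2 + 4) = ((13/2)/6)*(0**2 + 4) = ((1/6)*(13/2))*(0 + 4) = (13/12)*4 = 13/3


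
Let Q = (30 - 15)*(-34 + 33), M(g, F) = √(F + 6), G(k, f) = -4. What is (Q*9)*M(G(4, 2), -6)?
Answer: 0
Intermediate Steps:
M(g, F) = √(6 + F)
Q = -15 (Q = 15*(-1) = -15)
(Q*9)*M(G(4, 2), -6) = (-15*9)*√(6 - 6) = -135*√0 = -135*0 = 0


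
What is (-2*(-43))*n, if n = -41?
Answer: -3526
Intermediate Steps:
(-2*(-43))*n = -2*(-43)*(-41) = 86*(-41) = -3526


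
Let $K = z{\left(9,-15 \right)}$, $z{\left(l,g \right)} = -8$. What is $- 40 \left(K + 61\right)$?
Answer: $-2120$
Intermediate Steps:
$K = -8$
$- 40 \left(K + 61\right) = - 40 \left(-8 + 61\right) = \left(-40\right) 53 = -2120$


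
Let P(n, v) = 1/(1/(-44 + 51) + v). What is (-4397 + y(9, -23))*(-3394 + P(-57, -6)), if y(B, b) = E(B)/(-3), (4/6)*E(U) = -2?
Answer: 611751756/41 ≈ 1.4921e+7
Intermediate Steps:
E(U) = -3 (E(U) = (3/2)*(-2) = -3)
y(B, b) = 1 (y(B, b) = -3/(-3) = -3*(-1/3) = 1)
P(n, v) = 1/(1/7 + v)
(-4397 + y(9, -23))*(-3394 + P(-57, -6)) = (-4397 + 1)*(-3394 + 7/(1 + 7*(-6))) = -4396*(-3394 + 7/(1 - 42)) = -4396*(-3394 + 7/(-41)) = -4396*(-3394 + 7*(-1/41)) = -4396*(-3394 - 7/41) = -4396*(-139161/41) = 611751756/41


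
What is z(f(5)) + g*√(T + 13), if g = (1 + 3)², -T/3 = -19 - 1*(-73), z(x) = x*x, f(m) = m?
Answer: 25 + 16*I*√149 ≈ 25.0 + 195.3*I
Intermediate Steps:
z(x) = x²
T = -162 (T = -3*(-19 - 1*(-73)) = -3*(-19 + 73) = -3*54 = -162)
g = 16 (g = 4² = 16)
z(f(5)) + g*√(T + 13) = 5² + 16*√(-162 + 13) = 25 + 16*√(-149) = 25 + 16*(I*√149) = 25 + 16*I*√149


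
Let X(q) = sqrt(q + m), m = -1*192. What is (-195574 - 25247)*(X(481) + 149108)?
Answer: -32929931625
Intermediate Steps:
m = -192
X(q) = sqrt(-192 + q) (X(q) = sqrt(q - 192) = sqrt(-192 + q))
(-195574 - 25247)*(X(481) + 149108) = (-195574 - 25247)*(sqrt(-192 + 481) + 149108) = -220821*(sqrt(289) + 149108) = -220821*(17 + 149108) = -220821*149125 = -32929931625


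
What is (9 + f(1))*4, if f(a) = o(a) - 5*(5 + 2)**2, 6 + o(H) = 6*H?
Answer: -944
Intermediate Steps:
o(H) = -6 + 6*H
f(a) = -251 + 6*a (f(a) = (-6 + 6*a) - 5*(5 + 2)**2 = (-6 + 6*a) - 5*7**2 = (-6 + 6*a) - 5*49 = (-6 + 6*a) - 245 = -251 + 6*a)
(9 + f(1))*4 = (9 + (-251 + 6*1))*4 = (9 + (-251 + 6))*4 = (9 - 245)*4 = -236*4 = -944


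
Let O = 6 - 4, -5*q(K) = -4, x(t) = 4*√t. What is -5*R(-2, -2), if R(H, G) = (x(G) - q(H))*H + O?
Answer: -18 + 40*I*√2 ≈ -18.0 + 56.569*I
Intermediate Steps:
q(K) = ⅘ (q(K) = -⅕*(-4) = ⅘)
O = 2
R(H, G) = 2 + H*(-⅘ + 4*√G) (R(H, G) = (4*√G - 1*⅘)*H + 2 = (4*√G - ⅘)*H + 2 = (-⅘ + 4*√G)*H + 2 = H*(-⅘ + 4*√G) + 2 = 2 + H*(-⅘ + 4*√G))
-5*R(-2, -2) = -5*(2 - ⅘*(-2) + 4*(-2)*√(-2)) = -5*(2 + 8/5 + 4*(-2)*(I*√2)) = -5*(2 + 8/5 - 8*I*√2) = -5*(18/5 - 8*I*√2) = -18 + 40*I*√2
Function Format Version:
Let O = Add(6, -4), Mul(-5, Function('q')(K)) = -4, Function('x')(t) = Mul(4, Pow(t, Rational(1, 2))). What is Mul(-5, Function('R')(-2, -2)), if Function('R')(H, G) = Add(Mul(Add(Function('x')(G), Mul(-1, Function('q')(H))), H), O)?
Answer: Add(-18, Mul(40, I, Pow(2, Rational(1, 2)))) ≈ Add(-18.000, Mul(56.569, I))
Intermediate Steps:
Function('q')(K) = Rational(4, 5) (Function('q')(K) = Mul(Rational(-1, 5), -4) = Rational(4, 5))
O = 2
Function('R')(H, G) = Add(2, Mul(H, Add(Rational(-4, 5), Mul(4, Pow(G, Rational(1, 2)))))) (Function('R')(H, G) = Add(Mul(Add(Mul(4, Pow(G, Rational(1, 2))), Mul(-1, Rational(4, 5))), H), 2) = Add(Mul(Add(Mul(4, Pow(G, Rational(1, 2))), Rational(-4, 5)), H), 2) = Add(Mul(Add(Rational(-4, 5), Mul(4, Pow(G, Rational(1, 2)))), H), 2) = Add(Mul(H, Add(Rational(-4, 5), Mul(4, Pow(G, Rational(1, 2))))), 2) = Add(2, Mul(H, Add(Rational(-4, 5), Mul(4, Pow(G, Rational(1, 2)))))))
Mul(-5, Function('R')(-2, -2)) = Mul(-5, Add(2, Mul(Rational(-4, 5), -2), Mul(4, -2, Pow(-2, Rational(1, 2))))) = Mul(-5, Add(2, Rational(8, 5), Mul(4, -2, Mul(I, Pow(2, Rational(1, 2)))))) = Mul(-5, Add(2, Rational(8, 5), Mul(-8, I, Pow(2, Rational(1, 2))))) = Mul(-5, Add(Rational(18, 5), Mul(-8, I, Pow(2, Rational(1, 2))))) = Add(-18, Mul(40, I, Pow(2, Rational(1, 2))))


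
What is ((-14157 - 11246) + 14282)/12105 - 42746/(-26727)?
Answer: 24467707/35947815 ≈ 0.68064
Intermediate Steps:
((-14157 - 11246) + 14282)/12105 - 42746/(-26727) = (-25403 + 14282)*(1/12105) - 42746*(-1/26727) = -11121*1/12105 + 42746/26727 = -3707/4035 + 42746/26727 = 24467707/35947815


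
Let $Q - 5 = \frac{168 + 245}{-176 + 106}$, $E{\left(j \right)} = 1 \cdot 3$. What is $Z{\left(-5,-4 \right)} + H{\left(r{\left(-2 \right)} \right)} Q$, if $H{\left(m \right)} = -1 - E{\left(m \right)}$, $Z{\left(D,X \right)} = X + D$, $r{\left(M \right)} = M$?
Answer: $- \frac{27}{5} \approx -5.4$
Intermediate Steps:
$E{\left(j \right)} = 3$
$Z{\left(D,X \right)} = D + X$
$Q = - \frac{9}{10}$ ($Q = 5 + \frac{168 + 245}{-176 + 106} = 5 + \frac{413}{-70} = 5 + 413 \left(- \frac{1}{70}\right) = 5 - \frac{59}{10} = - \frac{9}{10} \approx -0.9$)
$H{\left(m \right)} = -4$ ($H{\left(m \right)} = -1 - 3 = -4$)
$Z{\left(-5,-4 \right)} + H{\left(r{\left(-2 \right)} \right)} Q = \left(-5 - 4\right) - - \frac{18}{5} = -9 + \frac{18}{5} = - \frac{27}{5}$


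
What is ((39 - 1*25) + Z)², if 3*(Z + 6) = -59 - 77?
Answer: 12544/9 ≈ 1393.8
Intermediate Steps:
Z = -154/3 (Z = -6 + (-59 - 77)/3 = -6 + (⅓)*(-136) = -6 - 136/3 = -154/3 ≈ -51.333)
((39 - 1*25) + Z)² = ((39 - 1*25) - 154/3)² = ((39 - 25) - 154/3)² = (14 - 154/3)² = (-112/3)² = 12544/9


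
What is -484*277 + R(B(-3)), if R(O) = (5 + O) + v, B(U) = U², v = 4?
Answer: -134050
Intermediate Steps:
R(O) = 9 + O (R(O) = (5 + O) + 4 = 9 + O)
-484*277 + R(B(-3)) = -484*277 + (9 + (-3)²) = -134068 + (9 + 9) = -134068 + 18 = -134050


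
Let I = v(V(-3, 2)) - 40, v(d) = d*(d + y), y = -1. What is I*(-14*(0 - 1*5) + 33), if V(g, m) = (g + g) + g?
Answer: 5150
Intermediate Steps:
V(g, m) = 3*g (V(g, m) = 2*g + g = 3*g)
v(d) = d*(-1 + d) (v(d) = d*(d - 1) = d*(-1 + d))
I = 50 (I = (3*(-3))*(-1 + 3*(-3)) - 40 = -9*(-1 - 9) - 40 = -9*(-10) - 40 = 90 - 40 = 50)
I*(-14*(0 - 1*5) + 33) = 50*(-14*(0 - 1*5) + 33) = 50*(-14*(0 - 5) + 33) = 50*(-14*(-5) + 33) = 50*(70 + 33) = 50*103 = 5150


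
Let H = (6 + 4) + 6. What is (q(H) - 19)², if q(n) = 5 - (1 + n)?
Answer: 961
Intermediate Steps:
H = 16 (H = 10 + 6 = 16)
q(n) = 4 - n (q(n) = 5 + (-1 - n) = 4 - n)
(q(H) - 19)² = ((4 - 1*16) - 19)² = ((4 - 16) - 19)² = (-12 - 19)² = (-31)² = 961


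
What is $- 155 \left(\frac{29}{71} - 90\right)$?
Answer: $\frac{985955}{71} \approx 13887.0$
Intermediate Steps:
$- 155 \left(\frac{29}{71} - 90\right) = \left(-155\right) \left(- \frac{6361}{71}\right) = \frac{985955}{71}$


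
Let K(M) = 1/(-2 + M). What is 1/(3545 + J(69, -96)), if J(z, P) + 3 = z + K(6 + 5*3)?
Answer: 19/68610 ≈ 0.00027693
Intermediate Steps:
J(z, P) = -56/19 + z (J(z, P) = -3 + (z + 1/(-2 + (6 + 5*3))) = -3 + (z + 1/(-2 + (6 + 15))) = -3 + (z + 1/(-2 + 21)) = -3 + (z + 1/19) = -3 + (1/19 + z) = -56/19 + z)
1/(3545 + J(69, -96)) = 1/(3545 + (-56/19 + 69)) = 1/(3545 + 1255/19) = 1/(68610/19) = 19/68610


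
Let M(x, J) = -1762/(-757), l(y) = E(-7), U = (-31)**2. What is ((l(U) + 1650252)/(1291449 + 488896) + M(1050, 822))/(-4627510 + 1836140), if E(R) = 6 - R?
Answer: -877243699/752397685669210 ≈ -1.1659e-6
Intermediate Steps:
U = 961
l(y) = 13 (l(y) = 6 - 1*(-7) = 6 + 7 = 13)
M(x, J) = 1762/757 (M(x, J) = -1762*(-1/757) = 1762/757)
((l(U) + 1650252)/(1291449 + 488896) + M(1050, 822))/(-4627510 + 1836140) = ((13 + 1650252)/(1291449 + 488896) + 1762/757)/(-4627510 + 1836140) = (1650265/1780345 + 1762/757)/(-2791370) = (1650265*(1/1780345) + 1762/757)*(-1/2791370) = (330053/356069 + 1762/757)*(-1/2791370) = (877243699/269544233)*(-1/2791370) = -877243699/752397685669210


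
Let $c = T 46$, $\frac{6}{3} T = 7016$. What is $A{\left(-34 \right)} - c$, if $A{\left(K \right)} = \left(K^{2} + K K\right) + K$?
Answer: $-159090$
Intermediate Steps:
$T = 3508$ ($T = \frac{1}{2} \cdot 7016 = 3508$)
$A{\left(K \right)} = K + 2 K^{2}$ ($A{\left(K \right)} = \left(K^{2} + K^{2}\right) + K = 2 K^{2} + K = K + 2 K^{2}$)
$c = 161368$ ($c = 3508 \cdot 46 = 161368$)
$A{\left(-34 \right)} - c = - 34 \left(1 + 2 \left(-34\right)\right) - 161368 = - 34 \left(1 - 68\right) - 161368 = \left(-34\right) \left(-67\right) - 161368 = 2278 - 161368 = -159090$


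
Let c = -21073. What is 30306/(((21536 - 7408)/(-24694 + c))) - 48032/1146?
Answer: -397549361147/4047672 ≈ -98217.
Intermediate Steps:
30306/(((21536 - 7408)/(-24694 + c))) - 48032/1146 = 30306/(((21536 - 7408)/(-24694 - 21073))) - 48032/1146 = 30306/((14128/(-45767))) - 48032*1/1146 = 30306/((14128*(-1/45767))) - 24016/573 = 30306/(-14128/45767) - 24016/573 = 30306*(-45767/14128) - 24016/573 = -693507351/7064 - 24016/573 = -397549361147/4047672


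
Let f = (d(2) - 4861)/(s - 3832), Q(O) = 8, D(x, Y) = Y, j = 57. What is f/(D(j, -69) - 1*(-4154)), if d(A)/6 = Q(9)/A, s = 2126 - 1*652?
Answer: 4837/9632430 ≈ 0.00050216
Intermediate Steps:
s = 1474 (s = 2126 - 652 = 1474)
d(A) = 48/A (d(A) = 6*(8/A) = 48/A)
f = 4837/2358 (f = (48/2 - 4861)/(1474 - 3832) = (48*(½) - 4861)/(-2358) = (24 - 4861)*(-1/2358) = -4837*(-1/2358) = 4837/2358 ≈ 2.0513)
f/(D(j, -69) - 1*(-4154)) = 4837/(2358*(-69 - 1*(-4154))) = 4837/(2358*(-69 + 4154)) = (4837/2358)/4085 = (4837/2358)*(1/4085) = 4837/9632430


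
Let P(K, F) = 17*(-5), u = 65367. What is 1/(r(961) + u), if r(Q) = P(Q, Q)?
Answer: 1/65282 ≈ 1.5318e-5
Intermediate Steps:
P(K, F) = -85
r(Q) = -85
1/(r(961) + u) = 1/(-85 + 65367) = 1/65282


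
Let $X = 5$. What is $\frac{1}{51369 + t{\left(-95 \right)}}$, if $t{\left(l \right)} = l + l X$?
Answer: $\frac{1}{50799} \approx 1.9685 \cdot 10^{-5}$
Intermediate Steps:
$t{\left(l \right)} = 6 l$ ($t{\left(l \right)} = l + l 5 = l + 5 l = 6 l$)
$\frac{1}{51369 + t{\left(-95 \right)}} = \frac{1}{51369 + 6 \left(-95\right)} = \frac{1}{51369 - 570} = \frac{1}{50799}$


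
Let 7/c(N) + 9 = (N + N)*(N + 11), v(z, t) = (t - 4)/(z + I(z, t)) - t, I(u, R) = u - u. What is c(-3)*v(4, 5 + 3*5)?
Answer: 112/57 ≈ 1.9649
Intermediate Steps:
I(u, R) = 0
v(z, t) = -t + (-4 + t)/z (v(z, t) = (t - 4)/(z + 0) - t = (-4 + t)/z - t = -t + (-4 + t)/z)
c(N) = 7/(-9 + 2*N*(11 + N)) (c(N) = 7/(-9 + (N + N)*(N + 11)) = 7/(-9 + (2*N)*(11 + N)) = 7/(-9 + 2*N*(11 + N)))
c(-3)*v(4, 5 + 3*5) = (7/(-9 + 2*(-3)² + 22*(-3)))*((-4 + (5 + 3*5) - 1*(5 + 3*5)*4)/4) = (7/(-9 + 2*9 - 66))*((-4 + (5 + 15) - 1*(5 + 15)*4)/4) = (7/(-9 + 18 - 66))*((-4 + 20 - 1*20*4)/4) = (7/(-57))*((-4 + 20 - 80)/4) = (7*(-1/57))*((¼)*(-64)) = -7/57*(-16) = 112/57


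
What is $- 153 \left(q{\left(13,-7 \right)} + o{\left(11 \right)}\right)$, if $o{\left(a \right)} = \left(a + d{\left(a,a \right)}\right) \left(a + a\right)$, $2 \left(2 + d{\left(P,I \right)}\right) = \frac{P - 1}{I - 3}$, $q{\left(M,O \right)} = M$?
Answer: $- \frac{137547}{4} \approx -34387.0$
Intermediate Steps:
$d{\left(P,I \right)} = -2 + \frac{-1 + P}{2 \left(-3 + I\right)}$ ($d{\left(P,I \right)} = -2 + \frac{\left(P - 1\right) \frac{1}{I - 3}}{2} = -2 + \frac{\left(-1 + P\right) \frac{1}{-3 + I}}{2} = -2 + \frac{\frac{1}{-3 + I} \left(-1 + P\right)}{2} = -2 + \frac{-1 + P}{2 \left(-3 + I\right)}$)
$o{\left(a \right)} = 2 a \left(a + \frac{11 - 3 a}{2 \left(-3 + a\right)}\right)$ ($o{\left(a \right)} = \left(a + \frac{11 + a - 4 a}{2 \left(-3 + a\right)}\right) \left(a + a\right) = \left(a + \frac{11 - 3 a}{2 \left(-3 + a\right)}\right) 2 a = 2 a \left(a + \frac{11 - 3 a}{2 \left(-3 + a\right)}\right)$)
$- 153 \left(q{\left(13,-7 \right)} + o{\left(11 \right)}\right) = - 153 \left(13 + \frac{11 \left(11 - 99 + 2 \cdot 11^{2}\right)}{-3 + 11}\right) = - 153 \left(13 + \frac{11 \left(11 - 99 + 2 \cdot 121\right)}{8}\right) = - 153 \left(13 + 11 \cdot \frac{1}{8} \left(11 - 99 + 242\right)\right) = - 153 \left(13 + 11 \cdot \frac{1}{8} \cdot 154\right) = - 153 \left(13 + \frac{847}{4}\right) = \left(-153\right) \frac{899}{4} = - \frac{137547}{4}$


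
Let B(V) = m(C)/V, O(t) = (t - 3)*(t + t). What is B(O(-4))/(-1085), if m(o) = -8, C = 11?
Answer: 1/7595 ≈ 0.00013167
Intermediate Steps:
O(t) = 2*t*(-3 + t) (O(t) = (-3 + t)*(2*t) = 2*t*(-3 + t))
B(V) = -8/V
B(O(-4))/(-1085) = -8*(-1/(8*(-3 - 4)))/(-1085) = -8/(2*(-4)*(-7))*(-1/1085) = -8/56*(-1/1085) = -8*1/56*(-1/1085) = -⅐*(-1/1085) = 1/7595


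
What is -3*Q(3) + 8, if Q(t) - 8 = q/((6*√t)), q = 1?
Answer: -16 - √3/6 ≈ -16.289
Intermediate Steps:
Q(t) = 8 + 1/(6*√t)
-3*Q(3) + 8 = -3*(8 + 1/(6*√3)) + 8 = -3*(8 + (√3/3)/6) + 8 = -3*(8 + √3/18) + 8 = (-24 - √3/6) + 8 = -16 - √3/6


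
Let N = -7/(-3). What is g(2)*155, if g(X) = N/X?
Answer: 1085/6 ≈ 180.83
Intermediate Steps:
N = 7/3 (N = -7*(-⅓) = 7/3 ≈ 2.3333)
g(X) = 7/(3*X)
g(2)*155 = ((7/3)/2)*155 = ((7/3)*(½))*155 = (7/6)*155 = 1085/6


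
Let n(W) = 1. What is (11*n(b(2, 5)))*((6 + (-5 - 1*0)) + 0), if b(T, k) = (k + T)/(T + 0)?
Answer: 11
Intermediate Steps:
b(T, k) = (T + k)/T
(11*n(b(2, 5)))*((6 + (-5 - 1*0)) + 0) = (11*1)*((6 + (-5 - 1*0)) + 0) = 11*((6 + (-5 + 0)) + 0) = 11*((6 - 5) + 0) = 11*(1 + 0) = 11*1 = 11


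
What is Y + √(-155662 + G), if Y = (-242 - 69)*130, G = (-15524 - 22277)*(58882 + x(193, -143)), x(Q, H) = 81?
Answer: -40430 + 5*I*√89160641 ≈ -40430.0 + 47212.0*I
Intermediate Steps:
G = -2228860363 (G = (-15524 - 22277)*(58882 + 81) = -37801*58963 = -2228860363)
Y = -40430 (Y = -311*130 = -40430)
Y + √(-155662 + G) = -40430 + √(-155662 - 2228860363) = -40430 + √(-2229016025) = -40430 + 5*I*√89160641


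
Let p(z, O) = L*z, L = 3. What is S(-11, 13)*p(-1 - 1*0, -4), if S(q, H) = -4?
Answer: 12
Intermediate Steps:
p(z, O) = 3*z
S(-11, 13)*p(-1 - 1*0, -4) = -12*(-1 - 1*0) = -12*(-1 + 0) = -12*(-1) = -4*(-3) = 12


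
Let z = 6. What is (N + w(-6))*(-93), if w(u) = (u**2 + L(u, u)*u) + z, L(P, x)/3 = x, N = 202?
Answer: -32736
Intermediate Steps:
L(P, x) = 3*x
w(u) = 6 + 4*u**2 (w(u) = (u**2 + (3*u)*u) + 6 = (u**2 + 3*u**2) + 6 = 4*u**2 + 6 = 6 + 4*u**2)
(N + w(-6))*(-93) = (202 + (6 + 4*(-6)**2))*(-93) = (202 + (6 + 4*36))*(-93) = (202 + (6 + 144))*(-93) = (202 + 150)*(-93) = 352*(-93) = -32736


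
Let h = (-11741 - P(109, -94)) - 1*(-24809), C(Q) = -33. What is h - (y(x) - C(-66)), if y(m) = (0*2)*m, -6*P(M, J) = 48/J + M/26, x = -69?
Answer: 95577119/7332 ≈ 13036.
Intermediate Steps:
P(M, J) = -8/J - M/156 (P(M, J) = -(48/J + M/26)/6 = -8/J - M/156)
y(m) = 0 (y(m) = 0*m = 0)
h = 95819075/7332 (h = (-11741 - (-8/(-94) - 1/156*109)) - 1*(-24809) = (-11741 - (-8*(-1/94) - 109/156)) + 24809 = (-11741 - (4/47 - 109/156)) + 24809 = (-11741 - 1*(-4499/7332)) + 24809 = (-11741 + 4499/7332) + 24809 = -86080513/7332 + 24809 = 95819075/7332 ≈ 13069.)
h - (y(x) - C(-66)) = 95819075/7332 - (0 - 1*(-33)) = 95819075/7332 - (0 + 33) = 95819075/7332 - 1*33 = 95819075/7332 - 33 = 95577119/7332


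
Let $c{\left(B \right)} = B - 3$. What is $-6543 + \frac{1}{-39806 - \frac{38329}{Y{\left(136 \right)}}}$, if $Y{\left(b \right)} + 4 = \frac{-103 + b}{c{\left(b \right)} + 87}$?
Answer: $- \frac{15038967803}{2298482} \approx -6543.0$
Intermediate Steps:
$c{\left(B \right)} = -3 + B$
$Y{\left(b \right)} = -4 + \frac{-103 + b}{84 + b}$ ($Y{\left(b \right)} = -4 + \frac{-103 + b}{\left(-3 + b\right) + 87} = -4 + \frac{-103 + b}{84 + b}$)
$-6543 + \frac{1}{-39806 - \frac{38329}{Y{\left(136 \right)}}} = -6543 + \frac{1}{-39806 - \frac{38329}{\frac{1}{84 + 136} \left(-439 - 408\right)}} = -6543 + \frac{1}{-39806 - \frac{38329}{\frac{1}{220} \left(-439 - 408\right)}} = -6543 + \frac{1}{-39806 - \frac{38329}{\frac{1}{220} \left(-847\right)}} = -6543 + \frac{1}{-39806 - \frac{38329}{- \frac{77}{20}}} = -6543 + \frac{1}{-39806 - - \frac{766580}{77}} = -6543 + \frac{1}{-39806 + \frac{766580}{77}} = -6543 + \frac{1}{- \frac{2298482}{77}} = -6543 - \frac{77}{2298482} = - \frac{15038967803}{2298482}$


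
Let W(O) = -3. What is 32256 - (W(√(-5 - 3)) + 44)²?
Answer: 30575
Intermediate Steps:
32256 - (W(√(-5 - 3)) + 44)² = 32256 - (-3 + 44)² = 32256 - 1*41² = 32256 - 1*1681 = 32256 - 1681 = 30575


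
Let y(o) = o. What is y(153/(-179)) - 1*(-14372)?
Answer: 2572435/179 ≈ 14371.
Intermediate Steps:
y(153/(-179)) - 1*(-14372) = 153/(-179) - 1*(-14372) = 153*(-1/179) + 14372 = -153/179 + 14372 = 2572435/179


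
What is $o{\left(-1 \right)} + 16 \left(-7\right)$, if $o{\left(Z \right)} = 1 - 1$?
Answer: $-112$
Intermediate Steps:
$o{\left(Z \right)} = 0$ ($o{\left(Z \right)} = 1 - 1 = 0$)
$o{\left(-1 \right)} + 16 \left(-7\right) = 0 + 16 \left(-7\right) = 0 - 112 = -112$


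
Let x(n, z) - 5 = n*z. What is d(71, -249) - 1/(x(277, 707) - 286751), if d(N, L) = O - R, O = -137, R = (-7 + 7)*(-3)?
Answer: -12454258/90907 ≈ -137.00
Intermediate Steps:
R = 0 (R = 0*(-3) = 0)
d(N, L) = -137 (d(N, L) = -137 - 1*0 = -137 + 0 = -137)
x(n, z) = 5 + n*z
d(71, -249) - 1/(x(277, 707) - 286751) = -137 - 1/((5 + 277*707) - 286751) = -137 - 1/((5 + 195839) - 286751) = -137 - 1/(195844 - 286751) = -137 - 1/(-90907) = -137 - 1*(-1/90907) = -137 + 1/90907 = -12454258/90907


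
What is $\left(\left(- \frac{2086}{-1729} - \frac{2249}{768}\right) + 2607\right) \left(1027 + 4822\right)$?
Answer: $\frac{2890639162217}{189696} \approx 1.5238 \cdot 10^{7}$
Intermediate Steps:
$\left(\left(- \frac{2086}{-1729} - \frac{2249}{768}\right) + 2607\right) \left(1027 + 4822\right) = \left(\left(\left(-2086\right) \left(- \frac{1}{1729}\right) - \frac{2249}{768}\right) + 2607\right) 5849 = \left(\left(\frac{298}{247} - \frac{2249}{768}\right) + 2607\right) 5849 = \left(- \frac{326639}{189696} + 2607\right) 5849 = \frac{494210833}{189696} \cdot 5849 = \frac{2890639162217}{189696}$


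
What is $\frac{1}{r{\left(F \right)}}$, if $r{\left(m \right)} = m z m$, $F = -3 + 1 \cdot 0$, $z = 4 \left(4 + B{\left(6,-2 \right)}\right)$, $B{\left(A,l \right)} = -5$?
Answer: $- \frac{1}{36} \approx -0.027778$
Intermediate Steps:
$z = -4$ ($z = 4 \left(4 - 5\right) = 4 \left(-1\right) = -4$)
$F = -3$ ($F = -3 + 0 = -3$)
$r{\left(m \right)} = - 4 m^{2}$ ($r{\left(m \right)} = m \left(-4\right) m = - 4 m m = - 4 m^{2}$)
$\frac{1}{r{\left(F \right)}} = \frac{1}{\left(-4\right) \left(-3\right)^{2}} = \frac{1}{\left(-4\right) 9} = \frac{1}{-36} = - \frac{1}{36}$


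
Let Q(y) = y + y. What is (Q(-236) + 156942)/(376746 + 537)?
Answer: 156470/377283 ≈ 0.41473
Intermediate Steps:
Q(y) = 2*y
(Q(-236) + 156942)/(376746 + 537) = (2*(-236) + 156942)/(376746 + 537) = (-472 + 156942)/377283 = 156470*(1/377283) = 156470/377283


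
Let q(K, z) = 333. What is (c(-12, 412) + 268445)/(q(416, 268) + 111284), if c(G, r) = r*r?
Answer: 438189/111617 ≈ 3.9258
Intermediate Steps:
c(G, r) = r**2
(c(-12, 412) + 268445)/(q(416, 268) + 111284) = (412**2 + 268445)/(333 + 111284) = (169744 + 268445)/111617 = 438189*(1/111617) = 438189/111617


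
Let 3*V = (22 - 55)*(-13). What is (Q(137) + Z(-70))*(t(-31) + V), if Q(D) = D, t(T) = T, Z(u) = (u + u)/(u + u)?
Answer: 15456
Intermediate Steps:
V = 143 (V = ((22 - 55)*(-13))/3 = (-33*(-13))/3 = (⅓)*429 = 143)
Z(u) = 1 (Z(u) = (2*u)/((2*u)) = (2*u)*(1/(2*u)) = 1)
(Q(137) + Z(-70))*(t(-31) + V) = (137 + 1)*(-31 + 143) = 138*112 = 15456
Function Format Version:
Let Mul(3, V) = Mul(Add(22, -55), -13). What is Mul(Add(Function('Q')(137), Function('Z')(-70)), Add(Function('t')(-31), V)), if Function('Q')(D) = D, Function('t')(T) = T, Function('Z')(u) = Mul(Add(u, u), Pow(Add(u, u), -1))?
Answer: 15456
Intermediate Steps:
V = 143 (V = Mul(Rational(1, 3), Mul(Add(22, -55), -13)) = Mul(Rational(1, 3), Mul(-33, -13)) = Mul(Rational(1, 3), 429) = 143)
Function('Z')(u) = 1 (Function('Z')(u) = Mul(Mul(2, u), Pow(Mul(2, u), -1)) = Mul(Mul(2, u), Mul(Rational(1, 2), Pow(u, -1))) = 1)
Mul(Add(Function('Q')(137), Function('Z')(-70)), Add(Function('t')(-31), V)) = Mul(Add(137, 1), Add(-31, 143)) = Mul(138, 112) = 15456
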